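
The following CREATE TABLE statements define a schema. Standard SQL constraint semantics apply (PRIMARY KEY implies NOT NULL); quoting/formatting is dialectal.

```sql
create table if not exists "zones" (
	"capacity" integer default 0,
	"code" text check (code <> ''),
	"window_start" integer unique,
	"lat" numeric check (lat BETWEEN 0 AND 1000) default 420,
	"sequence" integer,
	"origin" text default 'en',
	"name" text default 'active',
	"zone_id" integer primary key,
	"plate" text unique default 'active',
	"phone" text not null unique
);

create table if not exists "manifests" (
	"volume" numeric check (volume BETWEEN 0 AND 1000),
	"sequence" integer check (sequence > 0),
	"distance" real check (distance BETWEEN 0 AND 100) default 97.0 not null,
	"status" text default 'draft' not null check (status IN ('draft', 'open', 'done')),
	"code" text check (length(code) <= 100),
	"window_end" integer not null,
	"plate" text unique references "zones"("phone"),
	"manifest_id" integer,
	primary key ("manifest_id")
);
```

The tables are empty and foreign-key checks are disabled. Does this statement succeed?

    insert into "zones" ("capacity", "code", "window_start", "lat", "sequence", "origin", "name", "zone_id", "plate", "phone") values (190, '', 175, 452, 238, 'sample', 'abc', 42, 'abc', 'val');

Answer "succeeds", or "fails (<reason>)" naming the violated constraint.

fails (CHECK on code)

The value '' for code violates CHECK (code <> '').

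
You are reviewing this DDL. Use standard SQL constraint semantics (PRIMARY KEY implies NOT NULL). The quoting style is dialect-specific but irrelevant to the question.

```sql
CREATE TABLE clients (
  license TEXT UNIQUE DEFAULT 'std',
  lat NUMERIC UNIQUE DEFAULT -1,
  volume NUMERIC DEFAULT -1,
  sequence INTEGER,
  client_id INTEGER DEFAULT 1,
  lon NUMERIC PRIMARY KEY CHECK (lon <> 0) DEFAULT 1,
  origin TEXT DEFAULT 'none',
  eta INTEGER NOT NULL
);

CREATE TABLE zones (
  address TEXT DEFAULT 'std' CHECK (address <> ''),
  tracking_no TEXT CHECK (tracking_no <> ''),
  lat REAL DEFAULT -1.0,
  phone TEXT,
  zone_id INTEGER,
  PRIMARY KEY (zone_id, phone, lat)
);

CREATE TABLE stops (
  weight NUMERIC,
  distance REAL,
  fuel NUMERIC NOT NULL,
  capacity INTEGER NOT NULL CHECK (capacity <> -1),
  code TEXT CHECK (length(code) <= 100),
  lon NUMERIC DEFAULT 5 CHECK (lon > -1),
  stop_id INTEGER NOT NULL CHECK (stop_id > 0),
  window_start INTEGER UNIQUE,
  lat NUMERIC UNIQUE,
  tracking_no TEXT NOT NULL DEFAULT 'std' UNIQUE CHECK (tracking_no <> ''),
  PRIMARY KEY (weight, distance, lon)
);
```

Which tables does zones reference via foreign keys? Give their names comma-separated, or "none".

none

No column in zones has a REFERENCES clause.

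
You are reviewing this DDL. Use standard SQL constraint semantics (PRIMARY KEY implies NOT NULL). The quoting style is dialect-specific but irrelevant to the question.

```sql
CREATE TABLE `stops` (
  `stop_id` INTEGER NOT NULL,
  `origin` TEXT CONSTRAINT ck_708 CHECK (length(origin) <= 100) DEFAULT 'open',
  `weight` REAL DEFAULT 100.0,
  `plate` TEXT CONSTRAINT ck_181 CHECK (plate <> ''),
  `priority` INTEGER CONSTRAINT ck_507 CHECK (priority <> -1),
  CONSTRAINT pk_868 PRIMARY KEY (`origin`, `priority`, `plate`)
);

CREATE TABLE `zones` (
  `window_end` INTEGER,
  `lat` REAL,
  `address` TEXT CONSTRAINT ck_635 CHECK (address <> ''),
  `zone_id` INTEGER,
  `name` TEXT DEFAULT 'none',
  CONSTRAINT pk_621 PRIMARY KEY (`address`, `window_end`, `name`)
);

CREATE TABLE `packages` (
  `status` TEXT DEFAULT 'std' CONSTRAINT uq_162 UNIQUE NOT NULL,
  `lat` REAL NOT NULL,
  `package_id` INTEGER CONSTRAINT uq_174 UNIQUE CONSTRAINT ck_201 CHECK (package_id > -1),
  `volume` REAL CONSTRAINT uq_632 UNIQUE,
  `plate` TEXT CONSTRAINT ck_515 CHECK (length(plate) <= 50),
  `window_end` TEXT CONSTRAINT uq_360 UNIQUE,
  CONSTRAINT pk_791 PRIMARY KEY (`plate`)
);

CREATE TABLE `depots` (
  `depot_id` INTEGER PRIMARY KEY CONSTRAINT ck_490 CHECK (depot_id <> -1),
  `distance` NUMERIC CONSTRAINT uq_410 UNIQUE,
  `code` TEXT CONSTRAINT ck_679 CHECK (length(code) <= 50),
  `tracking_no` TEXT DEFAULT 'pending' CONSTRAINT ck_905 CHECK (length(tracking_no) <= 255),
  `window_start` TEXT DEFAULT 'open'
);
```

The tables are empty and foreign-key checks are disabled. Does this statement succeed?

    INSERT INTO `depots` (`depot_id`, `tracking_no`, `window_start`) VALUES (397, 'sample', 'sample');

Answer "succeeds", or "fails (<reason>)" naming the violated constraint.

NOT NULL columns: depot_id is supplied.
CHECK constraints: 397 satisfies (depot_id <> -1); 'sample' satisfies (length(tracking_no) <= 255).
No constraint is violated.

succeeds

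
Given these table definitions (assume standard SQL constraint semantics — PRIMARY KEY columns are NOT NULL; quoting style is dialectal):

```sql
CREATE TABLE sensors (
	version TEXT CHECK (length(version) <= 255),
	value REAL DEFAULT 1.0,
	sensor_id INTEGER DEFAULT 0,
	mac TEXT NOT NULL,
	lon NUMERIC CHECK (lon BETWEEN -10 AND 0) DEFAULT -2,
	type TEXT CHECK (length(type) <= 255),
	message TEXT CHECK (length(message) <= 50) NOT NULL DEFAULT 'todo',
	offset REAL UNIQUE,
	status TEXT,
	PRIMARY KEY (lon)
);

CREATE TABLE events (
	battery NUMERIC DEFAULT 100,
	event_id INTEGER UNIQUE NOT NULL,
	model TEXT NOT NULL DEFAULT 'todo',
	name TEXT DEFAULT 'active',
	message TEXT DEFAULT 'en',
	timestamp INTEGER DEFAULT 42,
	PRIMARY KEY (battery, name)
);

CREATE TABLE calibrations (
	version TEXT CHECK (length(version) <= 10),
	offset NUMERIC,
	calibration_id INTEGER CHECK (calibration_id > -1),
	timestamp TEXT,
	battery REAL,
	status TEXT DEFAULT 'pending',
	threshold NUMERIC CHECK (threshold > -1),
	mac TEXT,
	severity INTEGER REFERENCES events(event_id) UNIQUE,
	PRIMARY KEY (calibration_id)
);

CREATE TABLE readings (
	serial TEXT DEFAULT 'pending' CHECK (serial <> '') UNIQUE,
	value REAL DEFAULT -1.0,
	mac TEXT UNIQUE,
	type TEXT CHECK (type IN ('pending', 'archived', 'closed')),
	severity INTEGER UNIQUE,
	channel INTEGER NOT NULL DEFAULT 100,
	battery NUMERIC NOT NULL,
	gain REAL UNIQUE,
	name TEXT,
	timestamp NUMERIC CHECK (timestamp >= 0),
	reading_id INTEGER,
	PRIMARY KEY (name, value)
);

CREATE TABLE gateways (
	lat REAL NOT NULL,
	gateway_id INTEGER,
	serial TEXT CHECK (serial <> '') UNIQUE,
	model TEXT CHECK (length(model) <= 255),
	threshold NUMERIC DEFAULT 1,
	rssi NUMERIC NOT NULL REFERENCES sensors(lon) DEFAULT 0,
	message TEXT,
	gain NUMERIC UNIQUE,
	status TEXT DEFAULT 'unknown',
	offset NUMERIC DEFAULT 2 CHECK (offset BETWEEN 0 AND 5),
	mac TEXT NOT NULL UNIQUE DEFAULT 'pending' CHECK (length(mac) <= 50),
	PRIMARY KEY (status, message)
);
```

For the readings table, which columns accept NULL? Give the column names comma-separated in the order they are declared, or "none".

serial, mac, type, severity, gain, timestamp, reading_id

- serial: CHECK does not forbid NULL (a CHECK constraint passes when its expression is NULL) → nullable.
- value: part of the PRIMARY KEY, which implies NOT NULL → not nullable.
- mac: UNIQUE does not imply NOT NULL → nullable.
- type: CHECK does not forbid NULL (a CHECK constraint passes when its expression is NULL) → nullable.
- severity: UNIQUE does not imply NOT NULL → nullable.
- channel: declared NOT NULL → not nullable.
- battery: declared NOT NULL → not nullable.
- gain: UNIQUE does not imply NOT NULL → nullable.
- name: part of the PRIMARY KEY, which implies NOT NULL → not nullable.
- timestamp: CHECK does not forbid NULL (a CHECK constraint passes when its expression is NULL) → nullable.
- reading_id: no NOT NULL constraint applies → nullable.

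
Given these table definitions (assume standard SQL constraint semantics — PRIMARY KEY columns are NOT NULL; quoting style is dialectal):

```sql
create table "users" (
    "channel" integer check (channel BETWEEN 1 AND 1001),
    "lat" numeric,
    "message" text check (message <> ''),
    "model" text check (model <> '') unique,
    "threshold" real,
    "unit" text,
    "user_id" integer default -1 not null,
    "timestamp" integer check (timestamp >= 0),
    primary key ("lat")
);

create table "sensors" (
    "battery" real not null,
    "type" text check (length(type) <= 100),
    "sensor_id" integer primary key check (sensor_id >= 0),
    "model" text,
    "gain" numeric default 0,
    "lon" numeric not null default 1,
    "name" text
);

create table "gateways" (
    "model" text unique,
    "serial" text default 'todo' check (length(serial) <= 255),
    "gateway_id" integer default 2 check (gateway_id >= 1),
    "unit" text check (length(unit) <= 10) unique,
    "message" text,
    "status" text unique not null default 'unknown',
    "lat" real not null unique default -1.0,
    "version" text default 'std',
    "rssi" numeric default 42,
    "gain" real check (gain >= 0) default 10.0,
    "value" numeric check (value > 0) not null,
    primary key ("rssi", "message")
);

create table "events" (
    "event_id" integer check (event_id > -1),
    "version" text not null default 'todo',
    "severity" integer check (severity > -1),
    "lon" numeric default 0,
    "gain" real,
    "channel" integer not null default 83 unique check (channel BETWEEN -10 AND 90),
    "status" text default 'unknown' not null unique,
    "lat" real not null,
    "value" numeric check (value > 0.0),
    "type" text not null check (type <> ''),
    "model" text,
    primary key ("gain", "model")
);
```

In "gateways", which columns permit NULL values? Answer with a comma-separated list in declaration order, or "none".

model, serial, gateway_id, unit, version, gain

- model: UNIQUE does not imply NOT NULL → nullable.
- serial: CHECK does not forbid NULL (a CHECK constraint passes when its expression is NULL) → nullable.
- gateway_id: CHECK does not forbid NULL (a CHECK constraint passes when its expression is NULL) → nullable.
- unit: CHECK does not forbid NULL (a CHECK constraint passes when its expression is NULL) → nullable.
- message: part of the PRIMARY KEY, which implies NOT NULL → not nullable.
- status: declared NOT NULL → not nullable.
- lat: declared NOT NULL → not nullable.
- version: DEFAULT only fills an omitted column; an explicit NULL is still allowed → nullable.
- rssi: part of the PRIMARY KEY, which implies NOT NULL → not nullable.
- gain: CHECK does not forbid NULL (a CHECK constraint passes when its expression is NULL) → nullable.
- value: declared NOT NULL → not nullable.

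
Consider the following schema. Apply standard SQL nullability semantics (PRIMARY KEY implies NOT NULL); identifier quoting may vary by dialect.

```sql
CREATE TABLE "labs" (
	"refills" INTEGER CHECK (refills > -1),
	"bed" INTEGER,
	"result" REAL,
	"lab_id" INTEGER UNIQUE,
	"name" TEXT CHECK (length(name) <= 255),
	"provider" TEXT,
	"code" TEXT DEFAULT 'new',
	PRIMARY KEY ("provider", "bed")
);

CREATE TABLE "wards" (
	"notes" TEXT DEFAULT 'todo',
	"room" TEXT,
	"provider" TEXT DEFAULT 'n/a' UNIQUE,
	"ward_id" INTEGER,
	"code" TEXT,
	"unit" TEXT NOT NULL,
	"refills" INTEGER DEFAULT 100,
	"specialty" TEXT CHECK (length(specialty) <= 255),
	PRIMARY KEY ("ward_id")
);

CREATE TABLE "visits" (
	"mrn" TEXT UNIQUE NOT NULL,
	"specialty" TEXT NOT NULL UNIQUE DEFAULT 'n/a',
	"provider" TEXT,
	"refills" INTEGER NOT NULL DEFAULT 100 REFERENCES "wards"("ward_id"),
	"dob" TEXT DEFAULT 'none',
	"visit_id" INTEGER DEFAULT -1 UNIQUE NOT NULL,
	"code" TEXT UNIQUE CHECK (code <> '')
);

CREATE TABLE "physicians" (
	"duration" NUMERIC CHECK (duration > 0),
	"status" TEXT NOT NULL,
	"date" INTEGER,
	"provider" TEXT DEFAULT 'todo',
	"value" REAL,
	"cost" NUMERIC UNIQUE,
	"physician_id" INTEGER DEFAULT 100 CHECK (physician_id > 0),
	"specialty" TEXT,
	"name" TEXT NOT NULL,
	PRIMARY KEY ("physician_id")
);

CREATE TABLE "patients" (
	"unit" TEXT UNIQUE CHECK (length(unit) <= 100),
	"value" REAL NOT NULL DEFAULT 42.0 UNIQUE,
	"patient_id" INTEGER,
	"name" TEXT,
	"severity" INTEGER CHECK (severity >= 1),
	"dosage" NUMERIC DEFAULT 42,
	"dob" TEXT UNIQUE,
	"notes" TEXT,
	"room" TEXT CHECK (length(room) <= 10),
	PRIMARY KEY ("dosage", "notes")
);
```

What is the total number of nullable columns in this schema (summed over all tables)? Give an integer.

labs: 5 nullable (refills, result, lab_id, name, code — PK (provider, bed) and explicit NOT NULL columns excluded).
wards: 6 nullable (notes, room, provider, code, refills, specialty — PK (ward_id) and explicit NOT NULL columns excluded).
visits: 3 nullable (provider, dob, code — PK none and explicit NOT NULL columns excluded).
physicians: 6 nullable (duration, date, provider, value, cost, specialty — PK (physician_id) and explicit NOT NULL columns excluded).
patients: 6 nullable (unit, patient_id, name, severity, dob, room — PK (dosage, notes) and explicit NOT NULL columns excluded).
Total: 5 + 6 + 3 + 6 + 6 = 26.

26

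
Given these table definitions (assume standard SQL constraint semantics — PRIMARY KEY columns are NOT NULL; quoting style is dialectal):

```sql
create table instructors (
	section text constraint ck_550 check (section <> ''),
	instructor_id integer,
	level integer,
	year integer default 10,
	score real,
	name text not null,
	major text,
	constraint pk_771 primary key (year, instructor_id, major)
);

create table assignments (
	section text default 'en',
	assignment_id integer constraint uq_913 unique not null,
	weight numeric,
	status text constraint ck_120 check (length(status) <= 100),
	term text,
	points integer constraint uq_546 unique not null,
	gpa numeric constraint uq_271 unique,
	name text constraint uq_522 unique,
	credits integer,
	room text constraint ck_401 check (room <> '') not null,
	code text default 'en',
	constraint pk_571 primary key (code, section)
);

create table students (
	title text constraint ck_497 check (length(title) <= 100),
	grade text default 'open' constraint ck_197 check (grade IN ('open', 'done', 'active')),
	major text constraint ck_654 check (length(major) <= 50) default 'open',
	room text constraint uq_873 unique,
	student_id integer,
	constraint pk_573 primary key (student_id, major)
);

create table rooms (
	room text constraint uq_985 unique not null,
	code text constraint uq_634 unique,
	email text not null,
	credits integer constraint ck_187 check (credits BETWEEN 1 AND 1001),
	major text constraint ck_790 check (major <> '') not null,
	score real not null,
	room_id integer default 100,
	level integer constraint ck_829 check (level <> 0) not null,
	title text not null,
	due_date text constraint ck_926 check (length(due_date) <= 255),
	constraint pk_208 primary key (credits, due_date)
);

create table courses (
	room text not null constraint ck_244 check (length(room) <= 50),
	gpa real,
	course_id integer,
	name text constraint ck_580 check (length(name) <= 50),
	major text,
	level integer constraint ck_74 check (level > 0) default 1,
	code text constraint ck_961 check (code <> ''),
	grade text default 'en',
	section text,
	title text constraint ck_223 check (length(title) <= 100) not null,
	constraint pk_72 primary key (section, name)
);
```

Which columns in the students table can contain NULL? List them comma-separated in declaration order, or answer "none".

- title: CHECK does not forbid NULL (a CHECK constraint passes when its expression is NULL) → nullable.
- grade: CHECK does not forbid NULL (a CHECK constraint passes when its expression is NULL) → nullable.
- major: part of the PRIMARY KEY, which implies NOT NULL → not nullable.
- room: UNIQUE does not imply NOT NULL → nullable.
- student_id: part of the PRIMARY KEY, which implies NOT NULL → not nullable.

title, grade, room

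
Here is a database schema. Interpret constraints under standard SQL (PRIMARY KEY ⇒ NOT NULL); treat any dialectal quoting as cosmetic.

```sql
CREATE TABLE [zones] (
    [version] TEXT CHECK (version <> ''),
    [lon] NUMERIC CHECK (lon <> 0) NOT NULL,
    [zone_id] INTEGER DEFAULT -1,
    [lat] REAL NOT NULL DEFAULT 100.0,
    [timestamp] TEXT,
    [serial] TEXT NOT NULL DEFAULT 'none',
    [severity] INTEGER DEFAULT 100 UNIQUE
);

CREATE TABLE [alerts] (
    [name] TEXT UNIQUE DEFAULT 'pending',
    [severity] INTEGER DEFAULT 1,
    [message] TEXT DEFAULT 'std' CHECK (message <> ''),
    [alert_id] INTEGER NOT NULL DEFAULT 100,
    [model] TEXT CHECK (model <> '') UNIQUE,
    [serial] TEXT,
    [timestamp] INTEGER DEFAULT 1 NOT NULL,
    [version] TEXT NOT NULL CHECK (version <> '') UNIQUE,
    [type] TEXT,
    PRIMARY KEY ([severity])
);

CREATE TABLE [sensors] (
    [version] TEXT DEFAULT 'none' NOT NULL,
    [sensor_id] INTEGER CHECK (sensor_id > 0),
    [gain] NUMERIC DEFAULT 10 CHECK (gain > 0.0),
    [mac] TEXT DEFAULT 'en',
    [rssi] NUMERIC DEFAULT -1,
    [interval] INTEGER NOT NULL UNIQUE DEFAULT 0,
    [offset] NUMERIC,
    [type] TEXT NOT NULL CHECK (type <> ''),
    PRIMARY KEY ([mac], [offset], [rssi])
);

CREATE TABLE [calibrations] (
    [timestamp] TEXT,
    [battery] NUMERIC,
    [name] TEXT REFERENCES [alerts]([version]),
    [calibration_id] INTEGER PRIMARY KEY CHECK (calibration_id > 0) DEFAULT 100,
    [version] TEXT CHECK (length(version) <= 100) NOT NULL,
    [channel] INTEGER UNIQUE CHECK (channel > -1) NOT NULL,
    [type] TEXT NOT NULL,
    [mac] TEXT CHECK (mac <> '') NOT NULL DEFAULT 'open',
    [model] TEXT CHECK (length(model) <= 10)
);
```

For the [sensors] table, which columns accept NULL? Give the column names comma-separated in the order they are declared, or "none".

sensor_id, gain

- version: declared NOT NULL → not nullable.
- sensor_id: CHECK does not forbid NULL (a CHECK constraint passes when its expression is NULL) → nullable.
- gain: CHECK does not forbid NULL (a CHECK constraint passes when its expression is NULL) → nullable.
- mac: part of the PRIMARY KEY, which implies NOT NULL → not nullable.
- rssi: part of the PRIMARY KEY, which implies NOT NULL → not nullable.
- interval: declared NOT NULL → not nullable.
- offset: part of the PRIMARY KEY, which implies NOT NULL → not nullable.
- type: declared NOT NULL → not nullable.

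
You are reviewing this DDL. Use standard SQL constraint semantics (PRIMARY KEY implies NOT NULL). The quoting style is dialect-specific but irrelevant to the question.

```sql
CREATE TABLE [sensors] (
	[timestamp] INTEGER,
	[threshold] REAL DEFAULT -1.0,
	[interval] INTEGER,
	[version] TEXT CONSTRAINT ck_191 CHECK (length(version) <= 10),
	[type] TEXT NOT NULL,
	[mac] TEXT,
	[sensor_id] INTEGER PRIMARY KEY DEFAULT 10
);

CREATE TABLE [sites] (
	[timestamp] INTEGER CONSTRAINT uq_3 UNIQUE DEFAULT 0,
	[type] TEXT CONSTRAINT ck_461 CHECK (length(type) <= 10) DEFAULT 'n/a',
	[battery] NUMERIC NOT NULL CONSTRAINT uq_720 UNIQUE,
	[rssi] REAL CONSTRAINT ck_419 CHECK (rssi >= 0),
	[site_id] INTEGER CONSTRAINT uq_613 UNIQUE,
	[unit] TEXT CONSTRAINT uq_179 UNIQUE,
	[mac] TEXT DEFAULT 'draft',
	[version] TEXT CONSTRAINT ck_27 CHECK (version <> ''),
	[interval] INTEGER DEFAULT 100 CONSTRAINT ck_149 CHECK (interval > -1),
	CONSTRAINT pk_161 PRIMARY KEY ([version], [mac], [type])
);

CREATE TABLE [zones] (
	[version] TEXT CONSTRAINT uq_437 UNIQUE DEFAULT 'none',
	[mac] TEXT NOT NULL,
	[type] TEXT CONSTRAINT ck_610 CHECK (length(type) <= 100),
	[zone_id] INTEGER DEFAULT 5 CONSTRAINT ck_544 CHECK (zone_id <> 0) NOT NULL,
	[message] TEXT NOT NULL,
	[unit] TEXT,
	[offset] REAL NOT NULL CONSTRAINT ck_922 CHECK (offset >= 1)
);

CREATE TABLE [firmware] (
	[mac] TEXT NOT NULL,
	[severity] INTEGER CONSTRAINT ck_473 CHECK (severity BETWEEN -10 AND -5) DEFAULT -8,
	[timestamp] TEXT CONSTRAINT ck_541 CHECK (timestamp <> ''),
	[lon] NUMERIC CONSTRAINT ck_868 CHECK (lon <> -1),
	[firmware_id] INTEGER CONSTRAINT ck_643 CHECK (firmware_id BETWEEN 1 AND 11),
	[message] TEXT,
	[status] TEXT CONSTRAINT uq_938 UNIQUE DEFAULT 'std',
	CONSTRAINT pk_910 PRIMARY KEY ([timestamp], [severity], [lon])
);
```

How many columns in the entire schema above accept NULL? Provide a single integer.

sensors: 5 nullable (timestamp, threshold, interval, version, mac — PK (sensor_id) and explicit NOT NULL columns excluded).
sites: 5 nullable (timestamp, rssi, site_id, unit, interval — PK (version, mac, type) and explicit NOT NULL columns excluded).
zones: 3 nullable (version, type, unit — PK none and explicit NOT NULL columns excluded).
firmware: 3 nullable (firmware_id, message, status — PK (timestamp, severity, lon) and explicit NOT NULL columns excluded).
Total: 5 + 5 + 3 + 3 = 16.

16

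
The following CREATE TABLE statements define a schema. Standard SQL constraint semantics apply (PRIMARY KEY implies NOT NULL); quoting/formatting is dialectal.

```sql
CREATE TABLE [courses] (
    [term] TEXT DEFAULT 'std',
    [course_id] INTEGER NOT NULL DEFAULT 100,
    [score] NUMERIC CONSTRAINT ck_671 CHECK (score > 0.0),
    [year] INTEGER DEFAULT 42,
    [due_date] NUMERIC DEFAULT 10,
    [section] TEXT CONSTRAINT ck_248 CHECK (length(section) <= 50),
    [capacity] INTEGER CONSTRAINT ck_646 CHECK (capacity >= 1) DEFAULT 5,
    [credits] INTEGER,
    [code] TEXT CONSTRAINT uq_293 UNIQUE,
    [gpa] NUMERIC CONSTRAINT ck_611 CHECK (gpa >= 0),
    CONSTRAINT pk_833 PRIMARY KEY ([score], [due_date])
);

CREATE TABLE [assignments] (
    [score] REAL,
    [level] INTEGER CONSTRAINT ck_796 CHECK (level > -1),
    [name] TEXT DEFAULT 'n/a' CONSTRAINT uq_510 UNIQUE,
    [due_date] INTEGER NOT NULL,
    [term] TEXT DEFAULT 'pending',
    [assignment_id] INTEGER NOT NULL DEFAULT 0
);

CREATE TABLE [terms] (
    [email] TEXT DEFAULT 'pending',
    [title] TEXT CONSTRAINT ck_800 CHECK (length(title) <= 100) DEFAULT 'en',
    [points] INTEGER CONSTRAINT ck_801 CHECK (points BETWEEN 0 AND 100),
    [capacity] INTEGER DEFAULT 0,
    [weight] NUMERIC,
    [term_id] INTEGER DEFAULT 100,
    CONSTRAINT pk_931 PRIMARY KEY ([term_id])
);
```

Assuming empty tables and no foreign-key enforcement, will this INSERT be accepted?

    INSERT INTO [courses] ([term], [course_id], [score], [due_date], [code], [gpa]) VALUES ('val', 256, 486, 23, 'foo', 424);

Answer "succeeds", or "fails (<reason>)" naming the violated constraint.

NOT NULL columns: course_id is supplied; due_date is supplied; score is supplied.
CHECK constraints: 486 satisfies (score > 0.0); 424 satisfies (gpa >= 0).
No constraint is violated.

succeeds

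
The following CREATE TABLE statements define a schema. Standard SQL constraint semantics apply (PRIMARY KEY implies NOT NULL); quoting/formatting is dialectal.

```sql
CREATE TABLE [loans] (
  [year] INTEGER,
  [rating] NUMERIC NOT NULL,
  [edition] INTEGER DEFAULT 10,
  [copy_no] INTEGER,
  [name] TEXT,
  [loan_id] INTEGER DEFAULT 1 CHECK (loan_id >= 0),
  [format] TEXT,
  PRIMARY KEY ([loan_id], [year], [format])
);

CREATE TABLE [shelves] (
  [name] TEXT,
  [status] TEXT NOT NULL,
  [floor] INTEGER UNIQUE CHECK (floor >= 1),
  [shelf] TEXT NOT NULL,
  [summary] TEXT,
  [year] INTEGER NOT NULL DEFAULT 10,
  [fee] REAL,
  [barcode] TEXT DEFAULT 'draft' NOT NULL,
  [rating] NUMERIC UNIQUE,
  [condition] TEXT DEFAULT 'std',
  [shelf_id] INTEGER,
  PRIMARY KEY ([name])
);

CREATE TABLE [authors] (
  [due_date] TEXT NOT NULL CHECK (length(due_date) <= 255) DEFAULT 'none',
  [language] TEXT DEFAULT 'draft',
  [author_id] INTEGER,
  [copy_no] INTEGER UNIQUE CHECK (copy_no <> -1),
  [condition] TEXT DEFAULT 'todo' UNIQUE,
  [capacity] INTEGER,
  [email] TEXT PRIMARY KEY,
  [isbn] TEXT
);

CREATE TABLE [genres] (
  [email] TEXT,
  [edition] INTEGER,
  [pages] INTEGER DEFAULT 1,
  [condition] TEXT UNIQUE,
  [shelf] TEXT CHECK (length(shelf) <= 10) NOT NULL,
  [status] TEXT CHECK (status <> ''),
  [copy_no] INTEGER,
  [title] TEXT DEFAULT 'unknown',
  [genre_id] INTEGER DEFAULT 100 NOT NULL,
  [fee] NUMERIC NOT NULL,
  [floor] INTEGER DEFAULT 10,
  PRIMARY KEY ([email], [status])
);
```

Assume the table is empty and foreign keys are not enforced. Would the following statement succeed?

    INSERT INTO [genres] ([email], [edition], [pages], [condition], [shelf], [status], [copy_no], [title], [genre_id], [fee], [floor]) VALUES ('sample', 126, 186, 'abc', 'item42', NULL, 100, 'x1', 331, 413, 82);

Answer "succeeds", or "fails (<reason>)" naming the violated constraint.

status is explicitly set to NULL, but status is part of the PRIMARY KEY (implied NOT NULL).

fails (NOT NULL on status)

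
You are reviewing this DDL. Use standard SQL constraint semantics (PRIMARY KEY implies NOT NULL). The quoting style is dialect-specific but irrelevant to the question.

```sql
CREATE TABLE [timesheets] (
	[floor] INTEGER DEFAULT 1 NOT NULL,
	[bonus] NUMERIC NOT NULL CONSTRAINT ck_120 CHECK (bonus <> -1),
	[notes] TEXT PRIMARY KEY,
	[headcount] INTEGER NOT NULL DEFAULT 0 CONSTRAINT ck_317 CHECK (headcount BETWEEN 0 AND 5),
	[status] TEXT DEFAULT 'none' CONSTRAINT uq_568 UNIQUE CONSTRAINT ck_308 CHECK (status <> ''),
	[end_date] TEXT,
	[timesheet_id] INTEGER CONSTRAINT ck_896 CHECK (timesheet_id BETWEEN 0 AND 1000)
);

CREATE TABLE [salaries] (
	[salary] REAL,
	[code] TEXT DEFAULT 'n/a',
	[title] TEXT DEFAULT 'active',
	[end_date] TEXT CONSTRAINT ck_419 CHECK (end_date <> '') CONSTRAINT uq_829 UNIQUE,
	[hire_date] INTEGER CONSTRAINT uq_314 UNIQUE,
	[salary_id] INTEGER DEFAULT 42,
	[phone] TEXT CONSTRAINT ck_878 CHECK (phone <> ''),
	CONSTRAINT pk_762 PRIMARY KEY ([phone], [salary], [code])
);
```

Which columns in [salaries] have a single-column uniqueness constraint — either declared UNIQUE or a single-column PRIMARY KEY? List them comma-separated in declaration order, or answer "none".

- salary: part of a composite PRIMARY KEY — only the tuple is unique, not this column on its own.
- code: part of a composite PRIMARY KEY — only the tuple is unique, not this column on its own.
- title: no UNIQUE or single-column PK constraint.
- end_date: declared UNIQUE → unique.
- hire_date: declared UNIQUE → unique.
- salary_id: no UNIQUE or single-column PK constraint.
- phone: part of a composite PRIMARY KEY — only the tuple is unique, not this column on its own.

end_date, hire_date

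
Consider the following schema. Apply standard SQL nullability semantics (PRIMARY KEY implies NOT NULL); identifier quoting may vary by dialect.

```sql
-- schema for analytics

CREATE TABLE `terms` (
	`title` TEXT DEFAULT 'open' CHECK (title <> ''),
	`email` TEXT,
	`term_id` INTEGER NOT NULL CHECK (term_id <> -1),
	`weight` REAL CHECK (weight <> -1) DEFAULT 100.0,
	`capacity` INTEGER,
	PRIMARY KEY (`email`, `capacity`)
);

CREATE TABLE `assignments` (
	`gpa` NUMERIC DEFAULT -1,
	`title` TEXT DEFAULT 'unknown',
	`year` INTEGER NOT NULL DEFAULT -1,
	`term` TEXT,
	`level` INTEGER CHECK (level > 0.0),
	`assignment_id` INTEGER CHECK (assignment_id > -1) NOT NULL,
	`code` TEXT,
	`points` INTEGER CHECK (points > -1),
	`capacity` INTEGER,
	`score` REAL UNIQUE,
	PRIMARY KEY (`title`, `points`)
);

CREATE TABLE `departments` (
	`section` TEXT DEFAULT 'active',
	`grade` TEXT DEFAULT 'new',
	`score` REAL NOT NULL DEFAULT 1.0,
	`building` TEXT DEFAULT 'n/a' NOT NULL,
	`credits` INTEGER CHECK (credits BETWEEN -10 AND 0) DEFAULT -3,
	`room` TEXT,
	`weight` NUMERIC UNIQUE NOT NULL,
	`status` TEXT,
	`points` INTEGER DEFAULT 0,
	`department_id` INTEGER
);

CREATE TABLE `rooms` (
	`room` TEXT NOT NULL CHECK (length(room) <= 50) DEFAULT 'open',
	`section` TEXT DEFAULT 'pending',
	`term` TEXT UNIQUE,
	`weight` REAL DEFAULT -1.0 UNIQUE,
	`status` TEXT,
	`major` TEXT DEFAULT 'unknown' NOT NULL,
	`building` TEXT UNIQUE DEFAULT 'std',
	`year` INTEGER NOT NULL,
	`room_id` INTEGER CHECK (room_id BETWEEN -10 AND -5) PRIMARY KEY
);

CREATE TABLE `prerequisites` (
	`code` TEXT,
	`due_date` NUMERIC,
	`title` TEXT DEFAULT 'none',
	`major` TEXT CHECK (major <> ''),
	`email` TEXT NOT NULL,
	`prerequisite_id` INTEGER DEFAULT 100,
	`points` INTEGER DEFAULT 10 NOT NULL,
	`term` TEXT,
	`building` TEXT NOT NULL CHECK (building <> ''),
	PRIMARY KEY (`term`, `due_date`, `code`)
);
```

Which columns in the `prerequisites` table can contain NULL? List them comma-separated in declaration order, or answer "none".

title, major, prerequisite_id

- code: part of the PRIMARY KEY, which implies NOT NULL → not nullable.
- due_date: part of the PRIMARY KEY, which implies NOT NULL → not nullable.
- title: DEFAULT only fills an omitted column; an explicit NULL is still allowed → nullable.
- major: CHECK does not forbid NULL (a CHECK constraint passes when its expression is NULL) → nullable.
- email: declared NOT NULL → not nullable.
- prerequisite_id: DEFAULT only fills an omitted column; an explicit NULL is still allowed → nullable.
- points: declared NOT NULL → not nullable.
- term: part of the PRIMARY KEY, which implies NOT NULL → not nullable.
- building: declared NOT NULL → not nullable.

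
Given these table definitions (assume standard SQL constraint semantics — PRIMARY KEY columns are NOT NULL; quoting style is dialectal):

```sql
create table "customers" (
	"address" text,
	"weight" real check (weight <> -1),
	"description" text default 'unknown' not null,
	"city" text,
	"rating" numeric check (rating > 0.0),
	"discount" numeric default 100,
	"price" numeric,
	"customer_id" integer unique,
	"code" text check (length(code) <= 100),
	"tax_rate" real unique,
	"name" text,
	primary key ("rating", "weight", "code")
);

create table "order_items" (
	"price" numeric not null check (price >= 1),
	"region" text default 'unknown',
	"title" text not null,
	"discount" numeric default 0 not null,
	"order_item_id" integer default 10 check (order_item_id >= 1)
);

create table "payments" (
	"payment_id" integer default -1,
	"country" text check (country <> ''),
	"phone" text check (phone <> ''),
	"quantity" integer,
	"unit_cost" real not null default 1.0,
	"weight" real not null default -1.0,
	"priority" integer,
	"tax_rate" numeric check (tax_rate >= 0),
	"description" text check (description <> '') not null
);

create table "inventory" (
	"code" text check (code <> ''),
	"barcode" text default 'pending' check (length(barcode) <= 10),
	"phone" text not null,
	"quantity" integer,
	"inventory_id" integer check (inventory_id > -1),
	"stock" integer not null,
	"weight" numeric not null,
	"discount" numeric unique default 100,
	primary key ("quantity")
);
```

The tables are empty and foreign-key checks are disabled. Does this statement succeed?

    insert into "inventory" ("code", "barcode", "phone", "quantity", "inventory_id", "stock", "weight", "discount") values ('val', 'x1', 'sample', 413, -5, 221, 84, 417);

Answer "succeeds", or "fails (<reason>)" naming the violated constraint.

fails (CHECK on inventory_id)

The value -5 for inventory_id violates CHECK (inventory_id > -1).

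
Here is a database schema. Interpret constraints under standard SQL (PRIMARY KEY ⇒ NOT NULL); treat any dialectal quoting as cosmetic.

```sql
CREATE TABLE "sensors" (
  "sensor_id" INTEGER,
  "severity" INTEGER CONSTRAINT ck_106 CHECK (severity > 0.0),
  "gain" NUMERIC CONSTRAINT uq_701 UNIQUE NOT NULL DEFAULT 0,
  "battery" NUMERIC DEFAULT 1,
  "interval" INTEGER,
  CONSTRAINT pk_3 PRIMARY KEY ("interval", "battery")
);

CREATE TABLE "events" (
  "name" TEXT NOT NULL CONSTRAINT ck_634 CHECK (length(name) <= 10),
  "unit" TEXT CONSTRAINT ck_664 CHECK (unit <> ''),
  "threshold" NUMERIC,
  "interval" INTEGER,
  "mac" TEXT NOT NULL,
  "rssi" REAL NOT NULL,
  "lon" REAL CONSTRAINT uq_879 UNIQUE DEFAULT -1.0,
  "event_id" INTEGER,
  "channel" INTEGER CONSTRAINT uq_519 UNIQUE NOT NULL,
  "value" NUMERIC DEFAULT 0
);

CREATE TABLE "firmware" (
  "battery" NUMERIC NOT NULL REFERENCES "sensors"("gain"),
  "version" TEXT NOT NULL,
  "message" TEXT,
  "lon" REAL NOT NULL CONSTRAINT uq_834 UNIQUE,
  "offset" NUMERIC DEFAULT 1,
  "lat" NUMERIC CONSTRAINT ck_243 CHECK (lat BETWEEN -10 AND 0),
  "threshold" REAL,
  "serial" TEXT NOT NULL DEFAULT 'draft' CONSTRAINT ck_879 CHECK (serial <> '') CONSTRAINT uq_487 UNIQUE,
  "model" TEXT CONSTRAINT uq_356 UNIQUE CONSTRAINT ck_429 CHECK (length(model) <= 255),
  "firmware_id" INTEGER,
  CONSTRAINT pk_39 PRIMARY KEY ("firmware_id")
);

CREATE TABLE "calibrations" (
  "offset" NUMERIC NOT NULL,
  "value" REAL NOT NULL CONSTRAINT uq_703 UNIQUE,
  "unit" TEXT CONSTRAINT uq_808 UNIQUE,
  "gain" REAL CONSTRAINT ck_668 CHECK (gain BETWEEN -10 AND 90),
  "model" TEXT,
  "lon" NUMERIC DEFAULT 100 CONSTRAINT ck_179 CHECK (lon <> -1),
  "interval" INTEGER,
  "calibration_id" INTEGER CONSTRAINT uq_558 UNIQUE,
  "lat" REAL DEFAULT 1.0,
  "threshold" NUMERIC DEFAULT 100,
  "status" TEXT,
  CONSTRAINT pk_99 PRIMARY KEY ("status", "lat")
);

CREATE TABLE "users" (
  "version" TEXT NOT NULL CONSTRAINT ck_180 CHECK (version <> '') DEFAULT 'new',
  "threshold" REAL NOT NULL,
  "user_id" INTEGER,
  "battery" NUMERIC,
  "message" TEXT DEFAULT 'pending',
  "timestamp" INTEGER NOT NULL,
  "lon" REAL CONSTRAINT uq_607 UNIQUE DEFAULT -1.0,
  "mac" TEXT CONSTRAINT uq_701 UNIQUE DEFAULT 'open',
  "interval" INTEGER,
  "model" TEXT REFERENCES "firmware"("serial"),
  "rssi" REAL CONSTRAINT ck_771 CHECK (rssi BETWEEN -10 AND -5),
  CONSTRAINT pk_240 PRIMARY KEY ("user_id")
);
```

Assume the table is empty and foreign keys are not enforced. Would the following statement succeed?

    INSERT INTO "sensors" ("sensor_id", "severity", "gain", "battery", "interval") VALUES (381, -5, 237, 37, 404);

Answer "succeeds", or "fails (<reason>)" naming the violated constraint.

fails (CHECK on severity)

The value -5 for severity violates CHECK (severity > 0.0).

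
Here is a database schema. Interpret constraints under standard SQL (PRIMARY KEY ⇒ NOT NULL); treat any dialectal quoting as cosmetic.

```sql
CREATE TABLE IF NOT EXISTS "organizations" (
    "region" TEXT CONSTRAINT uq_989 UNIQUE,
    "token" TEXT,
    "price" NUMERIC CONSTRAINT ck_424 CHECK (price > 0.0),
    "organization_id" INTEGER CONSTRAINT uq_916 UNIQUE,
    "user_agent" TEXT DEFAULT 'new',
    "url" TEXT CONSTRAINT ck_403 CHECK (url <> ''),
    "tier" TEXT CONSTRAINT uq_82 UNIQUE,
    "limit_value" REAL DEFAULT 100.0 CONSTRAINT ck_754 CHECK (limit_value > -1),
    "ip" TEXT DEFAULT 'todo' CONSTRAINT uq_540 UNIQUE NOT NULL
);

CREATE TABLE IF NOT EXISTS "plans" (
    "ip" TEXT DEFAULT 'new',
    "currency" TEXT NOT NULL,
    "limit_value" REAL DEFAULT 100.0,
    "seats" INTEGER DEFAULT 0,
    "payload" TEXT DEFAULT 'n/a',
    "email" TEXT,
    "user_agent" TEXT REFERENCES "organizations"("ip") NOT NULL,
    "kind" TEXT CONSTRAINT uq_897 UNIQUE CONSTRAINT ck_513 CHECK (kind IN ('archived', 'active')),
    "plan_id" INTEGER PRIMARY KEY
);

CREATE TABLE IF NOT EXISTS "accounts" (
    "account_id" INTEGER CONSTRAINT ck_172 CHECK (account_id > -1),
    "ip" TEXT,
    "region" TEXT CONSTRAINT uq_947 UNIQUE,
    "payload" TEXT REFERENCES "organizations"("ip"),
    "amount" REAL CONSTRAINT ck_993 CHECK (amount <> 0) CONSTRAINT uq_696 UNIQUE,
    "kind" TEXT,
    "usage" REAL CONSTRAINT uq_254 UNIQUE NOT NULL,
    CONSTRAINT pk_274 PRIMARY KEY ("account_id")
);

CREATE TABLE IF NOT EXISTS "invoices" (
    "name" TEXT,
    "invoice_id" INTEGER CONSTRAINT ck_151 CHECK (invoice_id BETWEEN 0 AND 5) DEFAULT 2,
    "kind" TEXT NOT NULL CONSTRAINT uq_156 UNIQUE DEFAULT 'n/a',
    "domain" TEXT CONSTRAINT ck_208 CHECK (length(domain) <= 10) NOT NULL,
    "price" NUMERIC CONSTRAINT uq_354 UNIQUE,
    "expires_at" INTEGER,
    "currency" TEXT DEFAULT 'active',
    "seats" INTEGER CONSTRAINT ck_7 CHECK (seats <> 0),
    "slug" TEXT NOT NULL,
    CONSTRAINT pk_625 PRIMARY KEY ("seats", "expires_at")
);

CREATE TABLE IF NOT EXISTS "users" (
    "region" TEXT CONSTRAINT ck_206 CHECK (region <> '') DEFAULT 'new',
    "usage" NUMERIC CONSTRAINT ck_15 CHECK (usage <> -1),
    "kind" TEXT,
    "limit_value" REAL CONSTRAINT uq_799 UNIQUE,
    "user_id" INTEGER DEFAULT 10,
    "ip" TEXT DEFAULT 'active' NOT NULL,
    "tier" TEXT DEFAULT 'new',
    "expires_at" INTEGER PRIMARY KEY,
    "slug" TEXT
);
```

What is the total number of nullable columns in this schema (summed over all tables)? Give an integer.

organizations: 8 nullable (region, token, price, organization_id, user_agent, url, tier, limit_value — PK none and explicit NOT NULL columns excluded).
plans: 6 nullable (ip, limit_value, seats, payload, email, kind — PK (plan_id) and explicit NOT NULL columns excluded).
accounts: 5 nullable (ip, region, payload, amount, kind — PK (account_id) and explicit NOT NULL columns excluded).
invoices: 4 nullable (name, invoice_id, price, currency — PK (seats, expires_at) and explicit NOT NULL columns excluded).
users: 7 nullable (region, usage, kind, limit_value, user_id, tier, slug — PK (expires_at) and explicit NOT NULL columns excluded).
Total: 8 + 6 + 5 + 4 + 7 = 30.

30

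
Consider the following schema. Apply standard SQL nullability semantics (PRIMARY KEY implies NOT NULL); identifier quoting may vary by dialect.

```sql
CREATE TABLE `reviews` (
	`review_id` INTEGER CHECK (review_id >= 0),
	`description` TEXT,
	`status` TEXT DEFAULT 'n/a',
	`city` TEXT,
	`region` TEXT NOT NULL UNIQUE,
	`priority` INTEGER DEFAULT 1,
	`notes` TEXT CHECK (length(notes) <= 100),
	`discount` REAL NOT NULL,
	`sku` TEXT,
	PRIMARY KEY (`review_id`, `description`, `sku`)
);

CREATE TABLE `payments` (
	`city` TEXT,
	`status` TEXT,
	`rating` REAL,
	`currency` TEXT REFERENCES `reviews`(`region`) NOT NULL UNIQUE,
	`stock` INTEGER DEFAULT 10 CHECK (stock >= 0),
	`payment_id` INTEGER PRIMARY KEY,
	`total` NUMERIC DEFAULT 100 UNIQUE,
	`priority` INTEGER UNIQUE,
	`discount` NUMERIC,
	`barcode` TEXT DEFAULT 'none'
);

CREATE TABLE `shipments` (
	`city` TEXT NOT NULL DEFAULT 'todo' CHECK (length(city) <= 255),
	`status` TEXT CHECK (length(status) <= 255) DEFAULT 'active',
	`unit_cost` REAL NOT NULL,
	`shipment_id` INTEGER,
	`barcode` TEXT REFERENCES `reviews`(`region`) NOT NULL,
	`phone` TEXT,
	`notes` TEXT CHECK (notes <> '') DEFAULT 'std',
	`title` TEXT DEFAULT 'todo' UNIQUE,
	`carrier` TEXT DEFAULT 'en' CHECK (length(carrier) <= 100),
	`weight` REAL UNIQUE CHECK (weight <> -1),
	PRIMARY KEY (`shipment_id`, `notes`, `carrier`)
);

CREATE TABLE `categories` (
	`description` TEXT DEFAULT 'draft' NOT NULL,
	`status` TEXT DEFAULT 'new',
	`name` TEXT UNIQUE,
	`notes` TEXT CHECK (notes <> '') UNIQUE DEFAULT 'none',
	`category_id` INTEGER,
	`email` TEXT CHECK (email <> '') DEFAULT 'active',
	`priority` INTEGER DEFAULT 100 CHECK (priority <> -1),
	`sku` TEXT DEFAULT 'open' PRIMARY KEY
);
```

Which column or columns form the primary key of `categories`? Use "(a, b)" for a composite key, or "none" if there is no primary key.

sku is declared PRIMARY KEY inline on the column.

sku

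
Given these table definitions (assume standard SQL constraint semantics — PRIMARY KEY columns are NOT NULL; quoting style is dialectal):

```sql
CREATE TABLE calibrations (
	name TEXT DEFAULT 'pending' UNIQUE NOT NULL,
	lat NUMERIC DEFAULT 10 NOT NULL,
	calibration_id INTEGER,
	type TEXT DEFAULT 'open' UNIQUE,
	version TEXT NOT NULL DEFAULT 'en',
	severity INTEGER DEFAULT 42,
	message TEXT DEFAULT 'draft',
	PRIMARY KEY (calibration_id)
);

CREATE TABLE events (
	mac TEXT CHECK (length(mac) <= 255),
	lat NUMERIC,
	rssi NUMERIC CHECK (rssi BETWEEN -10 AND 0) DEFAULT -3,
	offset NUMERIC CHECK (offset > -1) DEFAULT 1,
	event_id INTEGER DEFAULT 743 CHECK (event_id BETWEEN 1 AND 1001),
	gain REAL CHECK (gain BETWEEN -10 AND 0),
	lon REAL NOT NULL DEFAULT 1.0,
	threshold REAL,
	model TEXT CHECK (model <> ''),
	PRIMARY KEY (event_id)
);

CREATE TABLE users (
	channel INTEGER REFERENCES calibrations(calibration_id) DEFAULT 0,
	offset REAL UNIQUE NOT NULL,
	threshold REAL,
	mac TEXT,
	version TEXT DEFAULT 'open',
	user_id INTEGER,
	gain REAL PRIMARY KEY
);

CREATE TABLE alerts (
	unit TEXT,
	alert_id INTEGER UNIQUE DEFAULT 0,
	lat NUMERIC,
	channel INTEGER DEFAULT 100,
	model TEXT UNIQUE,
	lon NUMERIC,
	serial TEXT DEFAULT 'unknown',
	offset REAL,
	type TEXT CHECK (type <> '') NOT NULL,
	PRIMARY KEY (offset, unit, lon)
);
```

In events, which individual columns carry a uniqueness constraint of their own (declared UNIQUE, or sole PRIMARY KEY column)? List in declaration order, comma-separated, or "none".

event_id

- mac: no UNIQUE or single-column PK constraint.
- lat: no UNIQUE or single-column PK constraint.
- rssi: no UNIQUE or single-column PK constraint.
- offset: no UNIQUE or single-column PK constraint.
- event_id: single-column PRIMARY KEY → unique.
- gain: no UNIQUE or single-column PK constraint.
- lon: no UNIQUE or single-column PK constraint.
- threshold: no UNIQUE or single-column PK constraint.
- model: no UNIQUE or single-column PK constraint.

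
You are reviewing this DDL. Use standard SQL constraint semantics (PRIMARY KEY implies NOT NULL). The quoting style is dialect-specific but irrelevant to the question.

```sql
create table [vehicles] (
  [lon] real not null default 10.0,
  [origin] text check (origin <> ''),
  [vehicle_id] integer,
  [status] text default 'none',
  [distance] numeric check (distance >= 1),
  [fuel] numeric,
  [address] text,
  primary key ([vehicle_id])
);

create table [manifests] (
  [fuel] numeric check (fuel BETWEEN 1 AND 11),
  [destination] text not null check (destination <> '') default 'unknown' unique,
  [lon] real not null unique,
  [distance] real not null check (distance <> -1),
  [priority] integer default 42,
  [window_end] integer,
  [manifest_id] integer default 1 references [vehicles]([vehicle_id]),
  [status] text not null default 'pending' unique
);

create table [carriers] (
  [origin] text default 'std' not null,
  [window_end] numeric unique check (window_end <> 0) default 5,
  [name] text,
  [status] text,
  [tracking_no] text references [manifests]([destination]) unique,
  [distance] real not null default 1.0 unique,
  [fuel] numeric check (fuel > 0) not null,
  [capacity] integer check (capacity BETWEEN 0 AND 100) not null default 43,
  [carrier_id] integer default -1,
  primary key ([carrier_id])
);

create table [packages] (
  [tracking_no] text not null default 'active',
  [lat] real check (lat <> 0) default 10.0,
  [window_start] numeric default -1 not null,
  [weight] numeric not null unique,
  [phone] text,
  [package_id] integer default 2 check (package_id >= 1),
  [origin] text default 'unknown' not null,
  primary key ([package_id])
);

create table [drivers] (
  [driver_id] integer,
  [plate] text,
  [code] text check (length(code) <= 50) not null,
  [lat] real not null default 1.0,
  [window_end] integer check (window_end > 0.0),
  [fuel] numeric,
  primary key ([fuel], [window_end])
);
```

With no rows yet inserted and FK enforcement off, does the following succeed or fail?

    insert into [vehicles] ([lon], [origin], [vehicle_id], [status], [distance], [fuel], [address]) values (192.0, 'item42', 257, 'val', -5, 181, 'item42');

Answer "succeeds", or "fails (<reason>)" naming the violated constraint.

fails (CHECK on distance)

The value -5 for distance violates CHECK (distance >= 1).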